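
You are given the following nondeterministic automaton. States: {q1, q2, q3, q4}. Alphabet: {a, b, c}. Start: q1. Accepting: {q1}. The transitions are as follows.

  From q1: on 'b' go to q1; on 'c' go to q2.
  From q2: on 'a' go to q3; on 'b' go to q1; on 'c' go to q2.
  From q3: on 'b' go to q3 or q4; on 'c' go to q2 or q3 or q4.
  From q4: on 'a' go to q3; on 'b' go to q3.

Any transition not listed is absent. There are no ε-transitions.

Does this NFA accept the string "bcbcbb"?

Start in {q1}.
Read 'b': {q1} → {q1}.
Read 'c': {q1} → {q2}.
Read 'b': {q2} → {q1}.
Read 'c': {q1} → {q2}.
Read 'b': {q2} → {q1}.
Read 'b': {q1} → {q1}.
The final set {q1} contains the accepting state q1.

Yes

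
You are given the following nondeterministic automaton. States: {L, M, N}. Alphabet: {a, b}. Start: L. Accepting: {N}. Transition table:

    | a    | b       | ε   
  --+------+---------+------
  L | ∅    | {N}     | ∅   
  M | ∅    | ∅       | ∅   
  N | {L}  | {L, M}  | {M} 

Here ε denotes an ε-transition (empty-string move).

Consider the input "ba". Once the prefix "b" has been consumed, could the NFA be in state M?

Start in {L}.
Read 'b': L→{N}; union {N}; ε-closure = {M, N}.
State M is in {M, N}.

Yes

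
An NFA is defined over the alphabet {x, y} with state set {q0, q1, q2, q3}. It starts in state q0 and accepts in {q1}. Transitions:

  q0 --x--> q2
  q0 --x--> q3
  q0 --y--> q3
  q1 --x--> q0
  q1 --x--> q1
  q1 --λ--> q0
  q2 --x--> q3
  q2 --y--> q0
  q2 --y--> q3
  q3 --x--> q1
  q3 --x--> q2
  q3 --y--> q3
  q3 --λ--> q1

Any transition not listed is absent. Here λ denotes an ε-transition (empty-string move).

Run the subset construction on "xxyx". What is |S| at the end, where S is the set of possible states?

Start in {q0}.
Read 'x': q0→{q2, q3}; union {q2, q3}; ε-closure = {q0, q1, q2, q3}.
Read 'x': q0→{q2, q3}, q1→{q0, q1}, q2→{q3}, q3→{q1, q2}; now {q0, q1, q2, q3}.
Read 'y': q0→{q3}, q1→∅, q2→{q0, q3}, q3→{q3}; union {q0, q3}; ε-closure = {q0, q1, q3}.
Read 'x': q0→{q2, q3}, q1→{q0, q1}, q3→{q1, q2}; now {q0, q1, q2, q3}.
That set has 4 states.

4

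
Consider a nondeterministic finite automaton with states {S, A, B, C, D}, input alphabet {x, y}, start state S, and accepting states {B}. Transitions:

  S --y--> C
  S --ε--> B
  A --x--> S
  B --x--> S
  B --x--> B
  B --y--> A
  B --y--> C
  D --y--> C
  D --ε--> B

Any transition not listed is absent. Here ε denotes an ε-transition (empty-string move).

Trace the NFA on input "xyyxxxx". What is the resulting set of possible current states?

∅

Start: ε-closure({S}) = {S, B}.
Read 'x': S→∅, B→{S, B}; now {S, B}.
Read 'y': S→{C}, B→{A, C}; now {A, C}.
Read 'y': A→∅, C→∅; now ∅.
The set is empty and remains empty for the remaining 4 symbols.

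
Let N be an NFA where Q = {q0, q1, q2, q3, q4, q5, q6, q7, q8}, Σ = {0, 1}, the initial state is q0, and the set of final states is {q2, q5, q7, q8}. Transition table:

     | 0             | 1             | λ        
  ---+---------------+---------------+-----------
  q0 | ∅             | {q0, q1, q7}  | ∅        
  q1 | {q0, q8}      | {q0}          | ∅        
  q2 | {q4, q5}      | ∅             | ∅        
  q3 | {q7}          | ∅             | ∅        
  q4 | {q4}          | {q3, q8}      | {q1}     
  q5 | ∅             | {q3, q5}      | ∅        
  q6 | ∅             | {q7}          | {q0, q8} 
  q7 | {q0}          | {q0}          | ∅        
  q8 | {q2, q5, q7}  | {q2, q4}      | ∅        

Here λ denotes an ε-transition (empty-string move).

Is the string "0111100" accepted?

No

Start in {q0}.
Read '0': q0→∅; now ∅.
The set is empty and remains empty for the remaining 6 symbols.
The final set ∅ contains no accepting state.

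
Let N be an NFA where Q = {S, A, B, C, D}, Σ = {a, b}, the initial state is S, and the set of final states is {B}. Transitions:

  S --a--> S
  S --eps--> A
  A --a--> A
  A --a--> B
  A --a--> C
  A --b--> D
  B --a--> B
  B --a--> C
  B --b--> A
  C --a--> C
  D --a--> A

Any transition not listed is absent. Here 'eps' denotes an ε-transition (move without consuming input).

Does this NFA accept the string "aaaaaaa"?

Yes

Start: ε-closure({S}) = {S, A}.
Read 'a': S→{S}, A→{A, B, C}; now {S, A, B, C}.
Read 'a': S→{S}, A→{A, B, C}, B→{B, C}, C→{C}; now {S, A, B, C}.
Read 'a': S→{S}, A→{A, B, C}, B→{B, C}, C→{C}; now {S, A, B, C}.
Read 'a': S→{S}, A→{A, B, C}, B→{B, C}, C→{C}; now {S, A, B, C}.
Read 'a': S→{S}, A→{A, B, C}, B→{B, C}, C→{C}; now {S, A, B, C}.
Read 'a': S→{S}, A→{A, B, C}, B→{B, C}, C→{C}; now {S, A, B, C}.
Read 'a': S→{S}, A→{A, B, C}, B→{B, C}, C→{C}; now {S, A, B, C}.
The final set {S, A, B, C} contains the accepting state B.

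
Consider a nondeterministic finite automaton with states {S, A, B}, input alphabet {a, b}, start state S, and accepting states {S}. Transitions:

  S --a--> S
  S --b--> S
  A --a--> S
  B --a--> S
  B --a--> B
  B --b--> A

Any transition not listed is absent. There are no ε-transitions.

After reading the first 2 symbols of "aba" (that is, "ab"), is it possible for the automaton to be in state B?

No

Start in {S}.
Read 'a': {S} → {S}.
Read 'b': {S} → {S}.
State B is not in {S}.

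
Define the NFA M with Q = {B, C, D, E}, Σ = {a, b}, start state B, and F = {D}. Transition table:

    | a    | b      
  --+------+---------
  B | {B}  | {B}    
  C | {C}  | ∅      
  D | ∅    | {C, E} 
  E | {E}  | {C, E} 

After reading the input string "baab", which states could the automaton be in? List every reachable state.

Start in {B}.
Read 'b': B→{B}; now {B}.
Read 'a': B→{B}; now {B}.
Read 'a': B→{B}; now {B}.
Read 'b': B→{B}; now {B}.

{B}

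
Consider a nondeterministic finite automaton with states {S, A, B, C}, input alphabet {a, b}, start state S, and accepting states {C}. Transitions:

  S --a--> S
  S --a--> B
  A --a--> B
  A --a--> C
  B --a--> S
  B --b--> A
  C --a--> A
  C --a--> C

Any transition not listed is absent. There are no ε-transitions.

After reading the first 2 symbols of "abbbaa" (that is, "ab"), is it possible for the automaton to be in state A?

Yes

Start in {S}.
Read 'a': S→{S, B}; now {S, B}.
Read 'b': S→∅, B→{A}; now {A}.
State A is in {A}.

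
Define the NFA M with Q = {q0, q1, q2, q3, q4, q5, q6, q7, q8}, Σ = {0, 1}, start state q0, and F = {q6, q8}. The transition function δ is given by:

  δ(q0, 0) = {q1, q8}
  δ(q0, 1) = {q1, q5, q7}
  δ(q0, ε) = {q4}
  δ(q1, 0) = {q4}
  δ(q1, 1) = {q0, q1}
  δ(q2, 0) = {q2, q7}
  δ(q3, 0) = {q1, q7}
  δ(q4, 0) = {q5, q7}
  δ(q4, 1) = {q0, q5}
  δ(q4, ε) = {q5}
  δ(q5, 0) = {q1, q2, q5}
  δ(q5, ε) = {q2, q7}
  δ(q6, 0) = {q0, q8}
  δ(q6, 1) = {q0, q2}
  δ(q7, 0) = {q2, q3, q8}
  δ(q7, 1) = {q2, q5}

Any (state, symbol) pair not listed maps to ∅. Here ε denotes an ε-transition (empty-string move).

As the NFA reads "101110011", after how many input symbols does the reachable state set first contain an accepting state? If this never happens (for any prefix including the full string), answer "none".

2

Start: ε-closure({q0}) = {q0, q2, q4, q5, q7}.
Read '1': q0→{q1, q5, q7}, q2→∅, q4→{q0, q5}, q5→∅, q7→{q2, q5}; union {q0, q1, q2, q5, q7}; ε-closure = {q0, q1, q2, q4, q5, q7}.
Read '0': q0→{q1, q8}, q1→{q4}, q2→{q2, q7}, q4→{q5, q7}, q5→{q1, q2, q5}, q7→{q2, q3, q8}; now {q1, q2, q3, q4, q5, q7, q8}.
None of the earlier sets intersect F, but {q1, q2, q3, q4, q5, q7, q8} does.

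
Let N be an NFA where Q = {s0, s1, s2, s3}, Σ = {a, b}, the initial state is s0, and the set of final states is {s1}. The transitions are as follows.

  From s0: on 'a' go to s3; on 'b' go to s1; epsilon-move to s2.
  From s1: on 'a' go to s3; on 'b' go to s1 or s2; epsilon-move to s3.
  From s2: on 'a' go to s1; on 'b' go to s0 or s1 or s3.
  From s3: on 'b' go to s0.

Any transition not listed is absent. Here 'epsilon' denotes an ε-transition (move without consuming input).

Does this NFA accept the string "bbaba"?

Start: ε-closure({s0}) = {s0, s2}.
Read 'b': s0→{s1}, s2→{s0, s1, s3}; union {s0, s1, s3}; ε-closure = {s0, s1, s2, s3}.
Read 'b': s0→{s1}, s1→{s1, s2}, s2→{s0, s1, s3}, s3→{s0}; now {s0, s1, s2, s3}.
Read 'a': s0→{s3}, s1→{s3}, s2→{s1}, s3→∅; now {s1, s3}.
Read 'b': s1→{s1, s2}, s3→{s0}; union {s0, s1, s2}; ε-closure = {s0, s1, s2, s3}.
Read 'a': s0→{s3}, s1→{s3}, s2→{s1}, s3→∅; now {s1, s3}.
The final set {s1, s3} contains the accepting state s1.

Yes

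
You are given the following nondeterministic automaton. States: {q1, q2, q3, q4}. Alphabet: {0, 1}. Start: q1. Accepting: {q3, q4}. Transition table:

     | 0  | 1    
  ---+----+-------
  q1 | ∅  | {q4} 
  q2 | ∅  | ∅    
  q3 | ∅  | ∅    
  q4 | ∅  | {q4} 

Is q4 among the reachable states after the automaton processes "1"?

Start in {q1}.
Read '1': {q1} → {q4}.
State q4 is in {q4}.

Yes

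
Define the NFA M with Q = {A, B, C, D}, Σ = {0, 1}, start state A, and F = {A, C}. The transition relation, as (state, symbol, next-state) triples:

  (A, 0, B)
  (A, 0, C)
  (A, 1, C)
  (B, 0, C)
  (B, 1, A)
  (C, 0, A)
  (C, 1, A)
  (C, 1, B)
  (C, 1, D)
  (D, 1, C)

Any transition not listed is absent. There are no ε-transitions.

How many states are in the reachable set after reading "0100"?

2

Start in {A}.
Read '0': A→{B, C}; now {B, C}.
Read '1': B→{A}, C→{A, B, D}; now {A, B, D}.
Read '0': A→{B, C}, B→{C}, D→∅; now {B, C}.
Read '0': B→{C}, C→{A}; now {A, C}.
That set has 2 states.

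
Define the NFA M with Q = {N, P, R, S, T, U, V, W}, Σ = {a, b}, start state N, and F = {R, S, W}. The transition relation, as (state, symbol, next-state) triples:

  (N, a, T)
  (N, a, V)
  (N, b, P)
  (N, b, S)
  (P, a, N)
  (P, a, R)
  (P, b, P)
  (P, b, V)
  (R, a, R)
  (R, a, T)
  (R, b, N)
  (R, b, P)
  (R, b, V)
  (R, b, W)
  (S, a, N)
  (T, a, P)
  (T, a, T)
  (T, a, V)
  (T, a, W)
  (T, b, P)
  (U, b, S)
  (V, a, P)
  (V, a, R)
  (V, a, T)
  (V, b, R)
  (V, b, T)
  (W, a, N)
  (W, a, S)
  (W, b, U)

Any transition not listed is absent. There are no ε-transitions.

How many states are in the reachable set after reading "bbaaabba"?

Start in {N}.
Read 'b': {N} → {P, S}.
Read 'b': {P, S} → {P, V}.
Read 'a': {P, V} → {N, P, R, T}.
Read 'a': {N, P, R, T} → {N, P, R, T, V, W}.
Read 'a': {N, P, R, T, V, W} → {N, P, R, S, T, V, W}.
Read 'b': {N, P, R, S, T, V, W} → {N, P, R, S, T, U, V, W}.
Read 'b': {N, P, R, S, T, U, V, W} → {N, P, R, S, T, U, V, W}.
Read 'a': {N, P, R, S, T, U, V, W} → {N, P, R, S, T, V, W}.
That set has 7 states.

7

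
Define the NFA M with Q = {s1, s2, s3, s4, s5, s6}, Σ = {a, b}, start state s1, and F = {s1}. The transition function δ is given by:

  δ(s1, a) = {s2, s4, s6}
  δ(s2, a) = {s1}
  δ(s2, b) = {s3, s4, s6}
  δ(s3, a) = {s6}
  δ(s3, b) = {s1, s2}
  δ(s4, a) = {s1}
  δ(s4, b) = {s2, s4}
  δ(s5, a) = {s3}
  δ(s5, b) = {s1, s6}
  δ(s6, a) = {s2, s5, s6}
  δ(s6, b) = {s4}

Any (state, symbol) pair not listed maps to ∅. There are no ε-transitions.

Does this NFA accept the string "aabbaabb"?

Yes

Start in {s1}.
Read 'a': s1→{s2, s4, s6}; now {s2, s4, s6}.
Read 'a': s2→{s1}, s4→{s1}, s6→{s2, s5, s6}; now {s1, s2, s5, s6}.
Read 'b': s1→∅, s2→{s3, s4, s6}, s5→{s1, s6}, s6→{s4}; now {s1, s3, s4, s6}.
Read 'b': s1→∅, s3→{s1, s2}, s4→{s2, s4}, s6→{s4}; now {s1, s2, s4}.
Read 'a': s1→{s2, s4, s6}, s2→{s1}, s4→{s1}; now {s1, s2, s4, s6}.
Read 'a': s1→{s2, s4, s6}, s2→{s1}, s4→{s1}, s6→{s2, s5, s6}; now {s1, s2, s4, s5, s6}.
Read 'b': s1→∅, s2→{s3, s4, s6}, s4→{s2, s4}, s5→{s1, s6}, s6→{s4}; now {s1, s2, s3, s4, s6}.
Read 'b': s1→∅, s2→{s3, s4, s6}, s3→{s1, s2}, s4→{s2, s4}, s6→{s4}; now {s1, s2, s3, s4, s6}.
The final set {s1, s2, s3, s4, s6} contains the accepting state s1.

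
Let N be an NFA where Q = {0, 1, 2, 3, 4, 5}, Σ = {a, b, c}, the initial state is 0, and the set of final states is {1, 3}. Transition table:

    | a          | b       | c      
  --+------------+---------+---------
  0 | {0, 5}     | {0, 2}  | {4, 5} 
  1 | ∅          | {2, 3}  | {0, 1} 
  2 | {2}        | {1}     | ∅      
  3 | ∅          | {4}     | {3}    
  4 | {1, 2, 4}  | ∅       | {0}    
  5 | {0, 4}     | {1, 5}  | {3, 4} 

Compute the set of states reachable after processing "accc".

{0, 3, 4, 5}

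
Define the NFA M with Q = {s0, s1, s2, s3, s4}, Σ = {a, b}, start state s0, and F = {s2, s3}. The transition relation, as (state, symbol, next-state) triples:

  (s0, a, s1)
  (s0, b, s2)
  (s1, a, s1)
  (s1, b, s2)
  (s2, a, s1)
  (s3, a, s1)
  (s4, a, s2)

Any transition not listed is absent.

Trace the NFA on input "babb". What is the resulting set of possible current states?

∅

Start in {s0}.
Read 'b': {s0} → {s2}.
Read 'a': {s2} → {s1}.
Read 'b': {s1} → {s2}.
Read 'b': {s2} → ∅.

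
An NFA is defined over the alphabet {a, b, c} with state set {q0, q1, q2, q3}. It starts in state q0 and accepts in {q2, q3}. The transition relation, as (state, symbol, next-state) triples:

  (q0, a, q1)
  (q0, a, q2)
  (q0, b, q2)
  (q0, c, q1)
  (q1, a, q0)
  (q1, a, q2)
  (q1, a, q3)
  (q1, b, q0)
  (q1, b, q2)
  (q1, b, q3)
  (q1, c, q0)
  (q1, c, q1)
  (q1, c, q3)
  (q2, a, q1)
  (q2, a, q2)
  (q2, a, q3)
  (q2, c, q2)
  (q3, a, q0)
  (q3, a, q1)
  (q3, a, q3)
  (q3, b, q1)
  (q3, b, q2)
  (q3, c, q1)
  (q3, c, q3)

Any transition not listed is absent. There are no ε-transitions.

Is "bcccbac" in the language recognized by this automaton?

No

Start in {q0}.
Read 'b': {q0} → {q2}.
Read 'c': {q2} → {q2}.
Read 'c': {q2} → {q2}.
Read 'c': {q2} → {q2}.
Read 'b': {q2} → ∅.
The set is empty and remains empty for the remaining 2 symbols.
The final set ∅ contains no accepting state.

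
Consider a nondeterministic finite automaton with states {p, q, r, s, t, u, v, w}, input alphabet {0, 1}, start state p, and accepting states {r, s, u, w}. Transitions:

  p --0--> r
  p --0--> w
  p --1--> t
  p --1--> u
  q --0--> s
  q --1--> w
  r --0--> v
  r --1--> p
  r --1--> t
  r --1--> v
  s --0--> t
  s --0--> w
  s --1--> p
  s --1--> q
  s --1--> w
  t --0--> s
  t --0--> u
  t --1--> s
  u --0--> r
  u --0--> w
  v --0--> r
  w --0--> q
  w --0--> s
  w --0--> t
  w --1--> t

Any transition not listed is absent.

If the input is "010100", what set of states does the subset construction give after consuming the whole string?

{q, r, s, t, u, v, w}

Start in {p}.
Read '0': {p} → {r, w}.
Read '1': {r, w} → {p, t, v}.
Read '0': {p, t, v} → {r, s, u, w}.
Read '1': {r, s, u, w} → {p, q, t, v, w}.
Read '0': {p, q, t, v, w} → {q, r, s, t, u, w}.
Read '0': {q, r, s, t, u, w} → {q, r, s, t, u, v, w}.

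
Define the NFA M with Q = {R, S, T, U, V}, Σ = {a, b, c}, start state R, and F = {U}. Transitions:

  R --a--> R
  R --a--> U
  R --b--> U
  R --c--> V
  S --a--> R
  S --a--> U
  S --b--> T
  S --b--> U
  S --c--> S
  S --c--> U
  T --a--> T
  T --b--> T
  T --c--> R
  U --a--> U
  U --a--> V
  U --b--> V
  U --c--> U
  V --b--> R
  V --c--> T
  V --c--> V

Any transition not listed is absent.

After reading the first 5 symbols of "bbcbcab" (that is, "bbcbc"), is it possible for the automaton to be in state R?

Yes

Start in {R}.
Read 'b': R→{U}; now {U}.
Read 'b': U→{V}; now {V}.
Read 'c': V→{T, V}; now {T, V}.
Read 'b': T→{T}, V→{R}; now {R, T}.
Read 'c': R→{V}, T→{R}; now {R, V}.
State R is in {R, V}.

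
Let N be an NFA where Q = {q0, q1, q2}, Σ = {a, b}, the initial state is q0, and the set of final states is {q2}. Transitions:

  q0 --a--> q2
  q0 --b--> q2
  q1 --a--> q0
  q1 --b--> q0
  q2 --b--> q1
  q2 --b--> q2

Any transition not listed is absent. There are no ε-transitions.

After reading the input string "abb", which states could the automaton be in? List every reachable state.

{q0, q1, q2}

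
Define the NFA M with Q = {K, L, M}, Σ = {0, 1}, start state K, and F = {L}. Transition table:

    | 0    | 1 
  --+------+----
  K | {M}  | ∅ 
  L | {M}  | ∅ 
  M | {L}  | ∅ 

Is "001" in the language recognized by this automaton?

No

Start in {K}.
Read '0': K→{M}; now {M}.
Read '0': M→{L}; now {L}.
Read '1': L→∅; now ∅.
The final set ∅ contains no accepting state.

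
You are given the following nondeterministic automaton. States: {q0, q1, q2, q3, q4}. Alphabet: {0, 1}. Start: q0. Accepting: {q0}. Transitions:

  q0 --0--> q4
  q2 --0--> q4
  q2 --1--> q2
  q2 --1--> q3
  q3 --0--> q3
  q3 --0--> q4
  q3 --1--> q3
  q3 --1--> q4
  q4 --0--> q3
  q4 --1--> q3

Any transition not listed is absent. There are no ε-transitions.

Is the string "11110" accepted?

Start in {q0}.
Read '1': q0→∅; now ∅.
The set is empty and remains empty for the remaining 4 symbols.
The final set ∅ contains no accepting state.

No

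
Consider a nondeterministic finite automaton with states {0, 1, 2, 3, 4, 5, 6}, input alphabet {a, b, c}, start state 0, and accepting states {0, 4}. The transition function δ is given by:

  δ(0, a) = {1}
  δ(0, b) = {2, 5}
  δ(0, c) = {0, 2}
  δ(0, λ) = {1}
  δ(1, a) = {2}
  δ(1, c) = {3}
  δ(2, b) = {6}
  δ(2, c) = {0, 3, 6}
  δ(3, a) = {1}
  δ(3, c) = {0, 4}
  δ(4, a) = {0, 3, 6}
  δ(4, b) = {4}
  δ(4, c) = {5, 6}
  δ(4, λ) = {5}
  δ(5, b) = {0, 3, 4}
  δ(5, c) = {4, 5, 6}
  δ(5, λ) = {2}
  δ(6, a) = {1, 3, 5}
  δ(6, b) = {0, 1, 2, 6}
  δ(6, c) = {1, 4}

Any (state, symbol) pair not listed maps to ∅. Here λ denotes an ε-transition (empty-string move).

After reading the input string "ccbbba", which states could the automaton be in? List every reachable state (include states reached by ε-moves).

Start: ε-closure({0}) = {0, 1}.
Read 'c': {0, 1} → {0, 1, 2, 3}.
Read 'c': {0, 1, 2, 3} → {0, 1, 2, 3, 4, 5, 6}.
Read 'b': {0, 1, 2, 3, 4, 5, 6} → {0, 1, 2, 3, 4, 5, 6}.
Read 'b': {0, 1, 2, 3, 4, 5, 6} → {0, 1, 2, 3, 4, 5, 6}.
Read 'b': {0, 1, 2, 3, 4, 5, 6} → {0, 1, 2, 3, 4, 5, 6}.
Read 'a': {0, 1, 2, 3, 4, 5, 6} → {0, 1, 2, 3, 5, 6}.

{0, 1, 2, 3, 5, 6}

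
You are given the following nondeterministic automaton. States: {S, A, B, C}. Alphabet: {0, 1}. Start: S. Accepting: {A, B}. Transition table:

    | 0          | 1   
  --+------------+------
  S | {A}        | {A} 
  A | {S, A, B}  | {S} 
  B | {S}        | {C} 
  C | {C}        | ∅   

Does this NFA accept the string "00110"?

Start in {S}.
Read '0': {S} → {A}.
Read '0': {A} → {S, A, B}.
Read '1': {S, A, B} → {S, A, C}.
Read '1': {S, A, C} → {S, A}.
Read '0': {S, A} → {S, A, B}.
The final set {S, A, B} contains the accepting states A, B.

Yes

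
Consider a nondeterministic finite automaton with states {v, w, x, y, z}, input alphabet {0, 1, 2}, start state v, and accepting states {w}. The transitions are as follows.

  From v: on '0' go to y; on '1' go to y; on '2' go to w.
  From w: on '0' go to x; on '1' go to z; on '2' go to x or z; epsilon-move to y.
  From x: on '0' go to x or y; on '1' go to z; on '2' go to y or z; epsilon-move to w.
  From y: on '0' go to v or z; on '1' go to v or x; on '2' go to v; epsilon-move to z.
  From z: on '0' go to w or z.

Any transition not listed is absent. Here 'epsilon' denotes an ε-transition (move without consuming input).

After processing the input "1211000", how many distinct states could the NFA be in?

5

Start in {v}.
Read '1': v→{y}; union {y}; ε-closure = {y, z}.
Read '2': y→{v}, z→∅; now {v}.
Read '1': v→{y}; union {y}; ε-closure = {y, z}.
Read '1': y→{v, x}, z→∅; union {v, x}; ε-closure = {v, w, x, y, z}.
Read '0': v→{y}, w→{x}, x→{x, y}, y→{v, z}, z→{w, z}; now {v, w, x, y, z}.
Read '0': v→{y}, w→{x}, x→{x, y}, y→{v, z}, z→{w, z}; now {v, w, x, y, z}.
Read '0': v→{y}, w→{x}, x→{x, y}, y→{v, z}, z→{w, z}; now {v, w, x, y, z}.
That set has 5 states.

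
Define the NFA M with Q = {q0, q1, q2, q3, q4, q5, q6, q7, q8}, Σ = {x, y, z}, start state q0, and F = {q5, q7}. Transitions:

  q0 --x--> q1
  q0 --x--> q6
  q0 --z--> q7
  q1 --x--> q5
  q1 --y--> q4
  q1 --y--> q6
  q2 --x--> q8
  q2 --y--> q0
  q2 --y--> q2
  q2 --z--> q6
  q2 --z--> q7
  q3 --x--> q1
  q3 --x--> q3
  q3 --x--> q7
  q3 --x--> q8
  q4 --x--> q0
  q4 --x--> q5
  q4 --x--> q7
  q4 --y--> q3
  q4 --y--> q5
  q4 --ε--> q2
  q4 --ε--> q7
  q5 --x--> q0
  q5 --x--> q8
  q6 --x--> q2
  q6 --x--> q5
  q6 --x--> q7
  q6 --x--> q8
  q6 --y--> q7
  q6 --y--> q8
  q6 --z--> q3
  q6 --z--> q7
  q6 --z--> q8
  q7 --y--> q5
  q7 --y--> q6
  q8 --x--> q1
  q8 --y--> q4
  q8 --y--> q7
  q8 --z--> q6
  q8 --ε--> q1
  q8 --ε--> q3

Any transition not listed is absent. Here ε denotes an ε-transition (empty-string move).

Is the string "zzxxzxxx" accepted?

No

Start in {q0}.
Read 'z': q0→{q7}; now {q7}.
Read 'z': q7→∅; now ∅.
The set is empty and remains empty for the remaining 6 symbols.
The final set ∅ contains no accepting state.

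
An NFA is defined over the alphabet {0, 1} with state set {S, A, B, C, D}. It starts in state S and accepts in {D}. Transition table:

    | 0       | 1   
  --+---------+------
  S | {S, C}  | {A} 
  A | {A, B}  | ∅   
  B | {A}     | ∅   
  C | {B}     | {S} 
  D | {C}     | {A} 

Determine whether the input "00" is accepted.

Start in {S}.
Read '0': S→{S, C}; now {S, C}.
Read '0': S→{S, C}, C→{B}; now {S, B, C}.
The final set {S, B, C} contains no accepting state.

No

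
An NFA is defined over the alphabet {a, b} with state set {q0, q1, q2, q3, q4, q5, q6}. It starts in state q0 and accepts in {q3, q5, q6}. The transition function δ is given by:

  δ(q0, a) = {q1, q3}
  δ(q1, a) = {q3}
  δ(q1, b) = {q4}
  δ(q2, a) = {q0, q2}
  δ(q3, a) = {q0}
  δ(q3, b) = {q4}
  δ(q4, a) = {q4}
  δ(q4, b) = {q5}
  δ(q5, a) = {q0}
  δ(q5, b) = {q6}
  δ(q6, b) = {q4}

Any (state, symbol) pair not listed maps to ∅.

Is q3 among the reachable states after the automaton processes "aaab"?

No

Start in {q0}.
Read 'a': {q0} → {q1, q3}.
Read 'a': {q1, q3} → {q0, q3}.
Read 'a': {q0, q3} → {q0, q1, q3}.
Read 'b': {q0, q1, q3} → {q4}.
State q3 is not in {q4}.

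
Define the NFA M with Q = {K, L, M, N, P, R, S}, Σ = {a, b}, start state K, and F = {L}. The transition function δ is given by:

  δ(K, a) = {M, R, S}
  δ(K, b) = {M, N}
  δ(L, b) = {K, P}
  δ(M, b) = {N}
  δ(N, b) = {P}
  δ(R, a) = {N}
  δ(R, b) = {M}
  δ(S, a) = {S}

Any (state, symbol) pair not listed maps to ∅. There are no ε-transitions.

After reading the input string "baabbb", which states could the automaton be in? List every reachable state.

∅

Start in {K}.
Read 'b': K→{M, N}; now {M, N}.
Read 'a': M→∅, N→∅; now ∅.
The set is empty and remains empty for the remaining 4 symbols.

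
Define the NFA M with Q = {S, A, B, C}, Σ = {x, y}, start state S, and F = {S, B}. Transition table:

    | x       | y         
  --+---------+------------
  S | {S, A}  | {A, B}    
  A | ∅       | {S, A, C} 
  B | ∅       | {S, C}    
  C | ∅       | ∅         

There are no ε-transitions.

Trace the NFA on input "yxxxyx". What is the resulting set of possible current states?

Start in {S}.
Read 'y': S→{A, B}; now {A, B}.
Read 'x': A→∅, B→∅; now ∅.
The set is empty and remains empty for the remaining 4 symbols.

∅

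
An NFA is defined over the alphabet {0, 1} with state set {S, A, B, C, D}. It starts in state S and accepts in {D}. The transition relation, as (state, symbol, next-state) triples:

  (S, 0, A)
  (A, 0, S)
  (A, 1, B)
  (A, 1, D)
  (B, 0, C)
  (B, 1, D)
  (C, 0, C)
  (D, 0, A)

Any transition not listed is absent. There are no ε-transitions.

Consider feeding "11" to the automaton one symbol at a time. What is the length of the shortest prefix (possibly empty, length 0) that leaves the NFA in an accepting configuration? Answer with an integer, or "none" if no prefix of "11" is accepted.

none

Start in {S}.
Read '1': {S} → ∅.
The set is empty and remains empty for the remaining 1 symbol.
No reachable set along the way intersects F.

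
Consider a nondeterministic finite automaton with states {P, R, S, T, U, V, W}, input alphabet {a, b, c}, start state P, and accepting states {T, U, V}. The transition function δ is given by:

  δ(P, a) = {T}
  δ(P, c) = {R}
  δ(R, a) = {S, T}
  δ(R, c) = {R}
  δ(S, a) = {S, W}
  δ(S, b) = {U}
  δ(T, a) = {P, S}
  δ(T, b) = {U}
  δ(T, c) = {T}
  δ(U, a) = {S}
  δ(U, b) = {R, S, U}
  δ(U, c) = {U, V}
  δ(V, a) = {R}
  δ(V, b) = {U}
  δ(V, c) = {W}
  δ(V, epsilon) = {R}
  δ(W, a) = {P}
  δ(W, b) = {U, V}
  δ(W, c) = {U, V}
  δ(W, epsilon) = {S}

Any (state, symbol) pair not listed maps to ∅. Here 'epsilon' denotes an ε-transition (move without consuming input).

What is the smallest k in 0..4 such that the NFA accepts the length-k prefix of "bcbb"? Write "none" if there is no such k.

none

Start in {P}.
Read 'b': P→∅; now ∅.
The set is empty and remains empty for the remaining 3 symbols.
No reachable set along the way intersects F.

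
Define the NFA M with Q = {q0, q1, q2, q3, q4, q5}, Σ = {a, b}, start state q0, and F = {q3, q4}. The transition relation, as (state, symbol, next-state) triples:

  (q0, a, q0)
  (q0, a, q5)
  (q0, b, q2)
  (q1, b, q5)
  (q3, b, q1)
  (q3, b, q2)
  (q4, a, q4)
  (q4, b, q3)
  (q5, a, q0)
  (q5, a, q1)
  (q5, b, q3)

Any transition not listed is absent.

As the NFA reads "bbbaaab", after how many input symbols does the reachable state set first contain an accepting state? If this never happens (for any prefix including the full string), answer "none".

Start in {q0}.
Read 'b': {q0} → {q2}.
Read 'b': {q2} → ∅.
The set is empty and remains empty for the remaining 5 symbols.
No reachable set along the way intersects F.

none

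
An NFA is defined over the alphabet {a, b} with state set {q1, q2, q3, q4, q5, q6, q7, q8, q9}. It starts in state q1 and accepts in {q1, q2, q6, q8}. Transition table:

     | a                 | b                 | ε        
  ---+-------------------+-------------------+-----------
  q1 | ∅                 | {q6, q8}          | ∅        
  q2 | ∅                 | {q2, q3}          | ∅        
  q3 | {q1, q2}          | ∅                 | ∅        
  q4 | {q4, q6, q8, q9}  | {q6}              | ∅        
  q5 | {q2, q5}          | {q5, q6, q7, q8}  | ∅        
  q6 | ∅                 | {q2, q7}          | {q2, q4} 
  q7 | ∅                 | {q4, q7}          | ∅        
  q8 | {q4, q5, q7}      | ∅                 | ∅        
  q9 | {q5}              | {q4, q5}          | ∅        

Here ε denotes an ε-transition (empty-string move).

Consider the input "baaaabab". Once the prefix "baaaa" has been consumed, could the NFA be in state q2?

Start in {q1}.
Read 'b': q1→{q6, q8}; union {q6, q8}; ε-closure = {q2, q4, q6, q8}.
Read 'a': q2→∅, q4→{q4, q6, q8, q9}, q6→∅, q8→{q4, q5, q7}; union {q4, q5, q6, q7, q8, q9}; ε-closure = {q2, q4, q5, q6, q7, q8, q9}.
Read 'a': q2→∅, q4→{q4, q6, q8, q9}, q5→{q2, q5}, q6→∅, q7→∅, q8→{q4, q5, q7}, q9→{q5}; now {q2, q4, q5, q6, q7, q8, q9}.
Read 'a': q2→∅, q4→{q4, q6, q8, q9}, q5→{q2, q5}, q6→∅, q7→∅, q8→{q4, q5, q7}, q9→{q5}; now {q2, q4, q5, q6, q7, q8, q9}.
Read 'a': q2→∅, q4→{q4, q6, q8, q9}, q5→{q2, q5}, q6→∅, q7→∅, q8→{q4, q5, q7}, q9→{q5}; now {q2, q4, q5, q6, q7, q8, q9}.
State q2 is in {q2, q4, q5, q6, q7, q8, q9}.

Yes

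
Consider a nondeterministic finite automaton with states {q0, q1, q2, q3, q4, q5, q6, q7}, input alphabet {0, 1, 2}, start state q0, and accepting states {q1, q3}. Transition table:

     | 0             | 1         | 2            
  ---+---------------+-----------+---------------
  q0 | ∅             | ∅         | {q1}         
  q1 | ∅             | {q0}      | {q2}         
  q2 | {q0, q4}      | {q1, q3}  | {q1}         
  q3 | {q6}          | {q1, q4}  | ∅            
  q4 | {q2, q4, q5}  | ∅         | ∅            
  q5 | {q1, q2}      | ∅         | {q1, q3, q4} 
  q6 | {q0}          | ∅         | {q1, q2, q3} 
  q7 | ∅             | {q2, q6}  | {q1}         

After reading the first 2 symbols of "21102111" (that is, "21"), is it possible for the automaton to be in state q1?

Start in {q0}.
Read '2': {q0} → {q1}.
Read '1': {q1} → {q0}.
State q1 is not in {q0}.

No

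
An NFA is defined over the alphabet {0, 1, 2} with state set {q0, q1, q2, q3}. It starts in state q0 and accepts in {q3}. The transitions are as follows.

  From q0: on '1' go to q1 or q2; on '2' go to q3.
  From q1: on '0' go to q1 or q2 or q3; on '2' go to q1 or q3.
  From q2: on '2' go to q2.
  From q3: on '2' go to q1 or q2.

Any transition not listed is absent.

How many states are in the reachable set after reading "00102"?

Start in {q0}.
Read '0': q0→∅; now ∅.
The set is empty and remains empty for the remaining 4 symbols.
That set has 0 states.

0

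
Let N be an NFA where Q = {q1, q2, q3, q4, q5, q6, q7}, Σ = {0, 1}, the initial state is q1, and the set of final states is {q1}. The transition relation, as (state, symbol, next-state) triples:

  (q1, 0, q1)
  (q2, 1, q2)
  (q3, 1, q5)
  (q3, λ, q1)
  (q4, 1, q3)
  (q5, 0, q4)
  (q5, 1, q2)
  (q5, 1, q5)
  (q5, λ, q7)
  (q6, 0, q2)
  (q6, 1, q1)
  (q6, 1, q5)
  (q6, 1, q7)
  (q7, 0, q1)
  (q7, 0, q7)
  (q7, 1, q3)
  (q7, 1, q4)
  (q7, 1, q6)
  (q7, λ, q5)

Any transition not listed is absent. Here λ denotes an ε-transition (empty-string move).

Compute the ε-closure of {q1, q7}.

Begin with {q1, q7}.
ε-move q7 → q5; add q5.

{q1, q5, q7}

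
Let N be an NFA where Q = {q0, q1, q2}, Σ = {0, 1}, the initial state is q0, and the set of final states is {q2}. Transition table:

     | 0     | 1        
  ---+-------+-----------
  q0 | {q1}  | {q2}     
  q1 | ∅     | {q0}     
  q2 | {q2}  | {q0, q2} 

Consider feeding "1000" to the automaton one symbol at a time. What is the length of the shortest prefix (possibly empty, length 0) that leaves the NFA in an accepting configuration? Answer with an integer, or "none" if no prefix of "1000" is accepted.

Start in {q0}.
Read '1': q0→{q2}; now {q2}.
None of the earlier sets intersect F, but {q2} does.

1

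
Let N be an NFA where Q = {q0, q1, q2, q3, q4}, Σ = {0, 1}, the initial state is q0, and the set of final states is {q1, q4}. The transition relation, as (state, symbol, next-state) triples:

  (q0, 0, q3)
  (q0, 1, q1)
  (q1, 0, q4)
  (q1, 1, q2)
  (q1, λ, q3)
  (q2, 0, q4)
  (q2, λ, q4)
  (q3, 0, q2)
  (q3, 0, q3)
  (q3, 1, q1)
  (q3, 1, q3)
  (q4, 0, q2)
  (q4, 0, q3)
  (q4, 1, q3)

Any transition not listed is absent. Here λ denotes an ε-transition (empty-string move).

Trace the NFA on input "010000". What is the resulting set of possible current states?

{q2, q3, q4}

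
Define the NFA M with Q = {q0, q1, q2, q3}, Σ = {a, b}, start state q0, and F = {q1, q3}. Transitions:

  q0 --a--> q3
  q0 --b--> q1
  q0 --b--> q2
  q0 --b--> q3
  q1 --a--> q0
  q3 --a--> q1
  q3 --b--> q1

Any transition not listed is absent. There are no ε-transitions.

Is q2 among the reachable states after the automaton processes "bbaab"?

No

Start in {q0}.
Read 'b': {q0} → {q1, q2, q3}.
Read 'b': {q1, q2, q3} → {q1}.
Read 'a': {q1} → {q0}.
Read 'a': {q0} → {q3}.
Read 'b': {q3} → {q1}.
State q2 is not in {q1}.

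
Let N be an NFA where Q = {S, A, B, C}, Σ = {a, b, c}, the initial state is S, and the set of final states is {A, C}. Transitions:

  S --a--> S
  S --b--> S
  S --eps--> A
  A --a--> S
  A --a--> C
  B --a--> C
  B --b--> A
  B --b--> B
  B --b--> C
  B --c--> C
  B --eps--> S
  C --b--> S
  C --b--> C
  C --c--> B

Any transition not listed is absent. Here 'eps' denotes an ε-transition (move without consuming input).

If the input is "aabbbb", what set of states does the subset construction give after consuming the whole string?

{S, A, C}

Start: ε-closure({S}) = {S, A}.
Read 'a': S→{S}, A→{S, C}; union {S, C}; ε-closure = {S, A, C}.
Read 'a': S→{S}, A→{S, C}, C→∅; union {S, C}; ε-closure = {S, A, C}.
Read 'b': S→{S}, A→∅, C→{S, C}; union {S, C}; ε-closure = {S, A, C}.
Read 'b': S→{S}, A→∅, C→{S, C}; union {S, C}; ε-closure = {S, A, C}.
Read 'b': S→{S}, A→∅, C→{S, C}; union {S, C}; ε-closure = {S, A, C}.
Read 'b': S→{S}, A→∅, C→{S, C}; union {S, C}; ε-closure = {S, A, C}.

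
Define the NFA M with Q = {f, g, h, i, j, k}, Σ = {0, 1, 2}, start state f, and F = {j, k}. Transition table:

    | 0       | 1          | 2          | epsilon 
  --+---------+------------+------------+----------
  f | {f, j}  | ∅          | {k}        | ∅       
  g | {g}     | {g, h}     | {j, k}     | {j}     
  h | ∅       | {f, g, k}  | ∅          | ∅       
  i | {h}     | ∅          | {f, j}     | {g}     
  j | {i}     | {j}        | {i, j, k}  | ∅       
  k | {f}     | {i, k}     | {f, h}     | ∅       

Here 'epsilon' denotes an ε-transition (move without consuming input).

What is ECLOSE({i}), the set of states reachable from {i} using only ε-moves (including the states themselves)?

Begin with {i}.
ε-move i → g; add g.
ε-move g → j; add j.

{g, i, j}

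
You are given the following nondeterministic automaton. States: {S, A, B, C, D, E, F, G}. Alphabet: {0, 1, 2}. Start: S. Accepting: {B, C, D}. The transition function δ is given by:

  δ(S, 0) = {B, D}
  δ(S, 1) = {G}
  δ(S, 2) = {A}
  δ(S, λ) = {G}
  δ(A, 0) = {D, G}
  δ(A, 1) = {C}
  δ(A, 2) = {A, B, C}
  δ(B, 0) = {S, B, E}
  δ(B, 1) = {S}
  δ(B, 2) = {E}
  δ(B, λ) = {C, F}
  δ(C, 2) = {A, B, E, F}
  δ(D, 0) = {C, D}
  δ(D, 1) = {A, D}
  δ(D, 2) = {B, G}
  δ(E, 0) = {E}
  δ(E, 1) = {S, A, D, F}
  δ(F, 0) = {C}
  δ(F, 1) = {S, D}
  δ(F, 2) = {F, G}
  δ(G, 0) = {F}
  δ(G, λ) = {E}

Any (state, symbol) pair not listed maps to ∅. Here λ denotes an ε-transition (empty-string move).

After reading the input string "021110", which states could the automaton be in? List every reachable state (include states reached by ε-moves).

{B, C, D, E, F, G}

Start: ε-closure({S}) = {S, E, G}.
Read '0': S→{B, D}, E→{E}, G→{F}; union {B, D, E, F}; ε-closure = {B, C, D, E, F}.
Read '2': B→{E}, C→{A, B, E, F}, D→{B, G}, E→∅, F→{F, G}; union {A, B, E, F, G}; ε-closure = {A, B, C, E, F, G}.
Read '1': A→{C}, B→{S}, C→∅, E→{S, A, D, F}, F→{S, D}, G→∅; union {S, A, C, D, F}; ε-closure = {S, A, C, D, E, F, G}.
Read '1': S→{G}, A→{C}, C→∅, D→{A, D}, E→{S, A, D, F}, F→{S, D}, G→∅; union {S, A, C, D, F, G}; ε-closure = {S, A, C, D, E, F, G}.
Read '1': S→{G}, A→{C}, C→∅, D→{A, D}, E→{S, A, D, F}, F→{S, D}, G→∅; union {S, A, C, D, F, G}; ε-closure = {S, A, C, D, E, F, G}.
Read '0': S→{B, D}, A→{D, G}, C→∅, D→{C, D}, E→{E}, F→{C}, G→{F}; now {B, C, D, E, F, G}.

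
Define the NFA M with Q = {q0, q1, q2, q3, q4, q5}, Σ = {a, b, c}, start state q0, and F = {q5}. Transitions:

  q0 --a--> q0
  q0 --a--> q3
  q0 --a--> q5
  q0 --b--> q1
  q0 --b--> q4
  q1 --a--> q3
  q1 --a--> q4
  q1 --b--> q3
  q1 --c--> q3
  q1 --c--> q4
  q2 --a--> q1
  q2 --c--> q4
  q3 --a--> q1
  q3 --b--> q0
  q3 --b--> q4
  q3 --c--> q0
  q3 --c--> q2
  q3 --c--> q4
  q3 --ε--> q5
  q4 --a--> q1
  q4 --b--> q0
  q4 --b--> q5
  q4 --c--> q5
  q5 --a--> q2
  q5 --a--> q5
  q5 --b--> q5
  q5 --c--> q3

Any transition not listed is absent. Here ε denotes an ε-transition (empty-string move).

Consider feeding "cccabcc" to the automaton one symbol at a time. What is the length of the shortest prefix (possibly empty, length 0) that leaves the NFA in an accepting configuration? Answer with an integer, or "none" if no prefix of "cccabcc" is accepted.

none

Start in {q0}.
Read 'c': q0→∅; now ∅.
The set is empty and remains empty for the remaining 6 symbols.
No reachable set along the way intersects F.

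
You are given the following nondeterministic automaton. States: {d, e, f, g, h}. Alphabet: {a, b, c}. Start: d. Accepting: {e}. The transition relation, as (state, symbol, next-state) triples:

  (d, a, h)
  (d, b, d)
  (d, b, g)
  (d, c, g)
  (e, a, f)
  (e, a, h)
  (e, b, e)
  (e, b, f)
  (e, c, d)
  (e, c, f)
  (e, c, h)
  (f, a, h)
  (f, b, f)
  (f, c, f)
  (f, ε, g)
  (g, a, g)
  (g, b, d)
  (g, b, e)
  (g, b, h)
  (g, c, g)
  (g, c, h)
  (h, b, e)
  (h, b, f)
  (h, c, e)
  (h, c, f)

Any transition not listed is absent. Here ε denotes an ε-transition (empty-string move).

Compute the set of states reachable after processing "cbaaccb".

Start in {d}.
Read 'c': d→{g}; now {g}.
Read 'b': g→{d, e, h}; now {d, e, h}.
Read 'a': d→{h}, e→{f, h}, h→∅; union {f, h}; ε-closure = {f, g, h}.
Read 'a': f→{h}, g→{g}, h→∅; now {g, h}.
Read 'c': g→{g, h}, h→{e, f}; now {e, f, g, h}.
Read 'c': e→{d, f, h}, f→{f}, g→{g, h}, h→{e, f}; now {d, e, f, g, h}.
Read 'b': d→{d, g}, e→{e, f}, f→{f}, g→{d, e, h}, h→{e, f}; now {d, e, f, g, h}.

{d, e, f, g, h}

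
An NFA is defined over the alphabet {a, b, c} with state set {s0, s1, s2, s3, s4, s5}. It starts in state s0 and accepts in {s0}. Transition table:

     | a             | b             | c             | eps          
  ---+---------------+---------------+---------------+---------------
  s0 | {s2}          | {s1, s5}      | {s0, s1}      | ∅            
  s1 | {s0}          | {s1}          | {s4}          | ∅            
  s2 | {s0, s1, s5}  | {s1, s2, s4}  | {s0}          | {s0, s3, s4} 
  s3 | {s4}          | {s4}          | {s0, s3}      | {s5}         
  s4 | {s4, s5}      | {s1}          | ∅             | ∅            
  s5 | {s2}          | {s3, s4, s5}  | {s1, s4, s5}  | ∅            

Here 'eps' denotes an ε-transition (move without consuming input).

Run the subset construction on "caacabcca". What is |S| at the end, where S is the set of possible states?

Start in {s0}.
Read 'c': {s0} → {s0, s1}.
Read 'a': {s0, s1} → {s0, s2, s3, s4, s5}.
Read 'a': {s0, s2, s3, s4, s5} → {s0, s1, s2, s3, s4, s5}.
Read 'c': {s0, s1, s2, s3, s4, s5} → {s0, s1, s3, s4, s5}.
Read 'a': {s0, s1, s3, s4, s5} → {s0, s2, s3, s4, s5}.
Read 'b': {s0, s2, s3, s4, s5} → {s0, s1, s2, s3, s4, s5}.
Read 'c': {s0, s1, s2, s3, s4, s5} → {s0, s1, s3, s4, s5}.
Read 'c': {s0, s1, s3, s4, s5} → {s0, s1, s3, s4, s5}.
Read 'a': {s0, s1, s3, s4, s5} → {s0, s2, s3, s4, s5}.
That set has 5 states.

5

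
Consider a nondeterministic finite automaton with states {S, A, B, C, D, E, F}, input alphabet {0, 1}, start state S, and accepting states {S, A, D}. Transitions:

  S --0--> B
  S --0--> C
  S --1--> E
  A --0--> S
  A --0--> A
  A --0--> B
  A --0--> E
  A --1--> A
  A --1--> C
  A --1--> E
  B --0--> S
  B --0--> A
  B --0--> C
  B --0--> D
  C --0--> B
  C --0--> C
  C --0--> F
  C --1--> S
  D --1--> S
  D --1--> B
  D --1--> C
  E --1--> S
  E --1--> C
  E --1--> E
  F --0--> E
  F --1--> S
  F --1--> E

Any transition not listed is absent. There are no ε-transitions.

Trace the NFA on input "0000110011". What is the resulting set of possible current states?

{S, A, C, E}

Start in {S}.
Read '0': S→{B, C}; now {B, C}.
Read '0': B→{S, A, C, D}, C→{B, C, F}; now {S, A, B, C, D, F}.
Read '0': S→{B, C}, A→{S, A, B, E}, B→{S, A, C, D}, C→{B, C, F}, D→∅, F→{E}; now {S, A, B, C, D, E, F}.
Read '0': S→{B, C}, A→{S, A, B, E}, B→{S, A, C, D}, C→{B, C, F}, D→∅, E→∅, F→{E}; now {S, A, B, C, D, E, F}.
Read '1': S→{E}, A→{A, C, E}, B→∅, C→{S}, D→{S, B, C}, E→{S, C, E}, F→{S, E}; now {S, A, B, C, E}.
Read '1': S→{E}, A→{A, C, E}, B→∅, C→{S}, E→{S, C, E}; now {S, A, C, E}.
Read '0': S→{B, C}, A→{S, A, B, E}, C→{B, C, F}, E→∅; now {S, A, B, C, E, F}.
Read '0': S→{B, C}, A→{S, A, B, E}, B→{S, A, C, D}, C→{B, C, F}, E→∅, F→{E}; now {S, A, B, C, D, E, F}.
Read '1': S→{E}, A→{A, C, E}, B→∅, C→{S}, D→{S, B, C}, E→{S, C, E}, F→{S, E}; now {S, A, B, C, E}.
Read '1': S→{E}, A→{A, C, E}, B→∅, C→{S}, E→{S, C, E}; now {S, A, C, E}.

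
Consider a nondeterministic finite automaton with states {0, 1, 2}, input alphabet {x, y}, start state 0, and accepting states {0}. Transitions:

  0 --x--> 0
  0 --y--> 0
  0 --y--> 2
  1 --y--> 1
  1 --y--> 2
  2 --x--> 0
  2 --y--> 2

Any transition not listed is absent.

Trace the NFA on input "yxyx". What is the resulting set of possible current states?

{0}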